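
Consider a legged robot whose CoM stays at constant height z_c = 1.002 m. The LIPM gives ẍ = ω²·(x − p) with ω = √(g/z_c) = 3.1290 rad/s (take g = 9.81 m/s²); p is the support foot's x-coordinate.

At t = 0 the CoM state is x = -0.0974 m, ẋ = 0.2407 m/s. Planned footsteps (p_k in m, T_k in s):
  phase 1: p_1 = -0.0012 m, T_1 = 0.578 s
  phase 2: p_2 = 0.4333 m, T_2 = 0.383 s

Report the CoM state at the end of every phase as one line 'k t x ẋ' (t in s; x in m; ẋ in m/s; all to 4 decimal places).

1 0.5780 -0.0742 -0.1396
2 0.9610 -0.5516 -2.6448

phase 1: p=-0.0012, T=0.578, ωT=1.808562, cosh=3.132778, sinh=2.968889; start (x,ẋ)=(-0.097400, 0.240700) → end (x,ẋ)=(-0.074190, -0.139605)
phase 2: p=0.4333, T=0.383, ωT=1.198407, cosh=1.808253, sinh=1.506579; start (x,ẋ)=(-0.074190, -0.139605) → end (x,ẋ)=(-0.551589, -2.644792)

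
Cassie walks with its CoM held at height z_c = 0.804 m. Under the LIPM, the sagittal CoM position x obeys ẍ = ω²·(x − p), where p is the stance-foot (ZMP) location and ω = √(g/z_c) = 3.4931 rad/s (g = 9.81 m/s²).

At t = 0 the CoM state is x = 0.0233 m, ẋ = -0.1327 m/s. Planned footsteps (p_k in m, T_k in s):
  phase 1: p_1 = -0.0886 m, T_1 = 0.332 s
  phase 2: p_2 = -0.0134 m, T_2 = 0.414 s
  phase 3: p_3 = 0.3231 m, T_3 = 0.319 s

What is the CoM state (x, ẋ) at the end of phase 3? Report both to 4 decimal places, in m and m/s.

phase 1: p=-0.0886, T=0.332, ωT=1.159709, cosh=1.751292, sinh=1.437714; start (x,ẋ)=(0.023300, -0.132700) → end (x,ẋ)=(0.052752, 0.329574)
phase 2: p=-0.0134, T=0.414, ωT=1.446143, cosh=2.241091, sinh=2.005614; start (x,ẋ)=(0.052752, 0.329574) → end (x,ẋ)=(0.324082, 1.202054)
phase 3: p=0.3231, T=0.319, ωT=1.114299, cosh=1.687788, sinh=1.359643; start (x,ẋ)=(0.324082, 1.202054) → end (x,ẋ)=(0.792642, 2.033478)

x = 0.7926, ẋ = 2.0335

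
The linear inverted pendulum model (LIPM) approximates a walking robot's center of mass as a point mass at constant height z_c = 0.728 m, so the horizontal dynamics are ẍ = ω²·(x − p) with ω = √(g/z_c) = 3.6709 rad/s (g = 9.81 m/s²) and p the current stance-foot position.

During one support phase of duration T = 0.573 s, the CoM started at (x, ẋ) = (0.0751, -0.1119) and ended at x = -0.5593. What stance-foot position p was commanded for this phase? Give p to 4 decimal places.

p = 0.2370

ωT = 3.6709·0.573 = 2.103426; cosh(ωT) = 4.158115, sinh(ωT) = 4.036078
x(T) = p + (x₀−p)·cosh(ωT) + (ẋ₀/ω)·sinh(ωT) ⇒ p·(1 − cosh) = x(T) − x₀·cosh − (ẋ₀/ω)·sinh
numerator   = -0.5593 − (0.0751)·4.158115 − (-0.1119/3.6709)·4.036078 = -0.748543
denominator = 1 − 4.158115 = -3.158115
p = -0.748543 / -3.158115 = 0.2370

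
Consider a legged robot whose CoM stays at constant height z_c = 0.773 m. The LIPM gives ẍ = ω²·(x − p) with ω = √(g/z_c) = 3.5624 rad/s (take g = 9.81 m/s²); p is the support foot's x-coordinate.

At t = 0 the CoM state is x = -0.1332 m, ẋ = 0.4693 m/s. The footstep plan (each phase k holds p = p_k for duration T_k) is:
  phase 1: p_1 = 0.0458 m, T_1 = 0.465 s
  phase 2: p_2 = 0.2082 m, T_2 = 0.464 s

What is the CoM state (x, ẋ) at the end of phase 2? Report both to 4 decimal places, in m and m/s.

x = -0.8839, ẋ = -3.7392

phase 1: p=0.0458, T=0.465, ωT=1.656516, cosh=2.715911, sinh=2.525108; start (x,ẋ)=(-0.133200, 0.469300) → end (x,ẋ)=(-0.107698, -0.335608)
phase 2: p=0.2082, T=0.464, ωT=1.652954, cosh=2.706933, sinh=2.515449; start (x,ẋ)=(-0.107698, -0.335608) → end (x,ẋ)=(-0.883890, -3.739239)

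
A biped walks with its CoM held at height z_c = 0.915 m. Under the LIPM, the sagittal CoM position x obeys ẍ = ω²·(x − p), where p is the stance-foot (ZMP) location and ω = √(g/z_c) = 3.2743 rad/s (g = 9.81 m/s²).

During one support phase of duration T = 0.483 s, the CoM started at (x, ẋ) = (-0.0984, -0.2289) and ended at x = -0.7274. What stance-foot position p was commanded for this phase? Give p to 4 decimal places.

ωT = 3.2743·0.483 = 1.581487; cosh(ωT) = 2.533925, sinh(ωT) = 2.328255
x(T) = p + (x₀−p)·cosh(ωT) + (ẋ₀/ω)·sinh(ωT) ⇒ p·(1 − cosh) = x(T) − x₀·cosh − (ẋ₀/ω)·sinh
numerator   = -0.7274 − (-0.0984)·2.533925 − (-0.2289/3.2743)·2.328255 = -0.315298
denominator = 1 − 2.533925 = -1.533925
p = -0.315298 / -1.533925 = 0.2055

p = 0.2055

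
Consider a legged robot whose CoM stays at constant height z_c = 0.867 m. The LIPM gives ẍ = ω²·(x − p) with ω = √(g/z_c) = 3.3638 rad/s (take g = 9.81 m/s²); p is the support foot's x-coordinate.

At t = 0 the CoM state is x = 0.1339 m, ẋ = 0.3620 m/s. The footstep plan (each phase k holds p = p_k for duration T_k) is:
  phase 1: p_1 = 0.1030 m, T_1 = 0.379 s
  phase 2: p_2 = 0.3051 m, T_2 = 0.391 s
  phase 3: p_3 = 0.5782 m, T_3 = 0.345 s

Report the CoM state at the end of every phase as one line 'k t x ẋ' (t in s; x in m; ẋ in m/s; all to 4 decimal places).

1 0.3790 0.3401 0.8697
2 0.7700 0.8219 1.9404
3 1.1150 1.8355 4.5803

phase 1: p=0.1030, T=0.379, ωT=1.274880, cosh=1.928869, sinh=1.649404; start (x,ẋ)=(0.133900, 0.362000) → end (x,ẋ)=(0.340105, 0.869692)
phase 2: p=0.3051, T=0.391, ωT=1.315246, cosh=1.997037, sinh=1.728629; start (x,ẋ)=(0.340105, 0.869692) → end (x,ẋ)=(0.821934, 1.940353)
phase 3: p=0.5782, T=0.345, ωT=1.160511, cosh=1.752445, sinh=1.439119; start (x,ẋ)=(0.821934, 1.940353) → end (x,ẋ)=(1.835462, 4.580253)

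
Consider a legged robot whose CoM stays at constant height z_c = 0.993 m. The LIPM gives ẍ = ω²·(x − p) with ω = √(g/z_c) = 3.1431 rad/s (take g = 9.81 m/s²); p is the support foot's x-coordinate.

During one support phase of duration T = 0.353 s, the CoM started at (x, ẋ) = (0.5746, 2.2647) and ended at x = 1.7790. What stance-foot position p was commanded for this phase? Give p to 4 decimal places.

p = 0.2362

ωT = 3.1431·0.353 = 1.109514; cosh(ωT) = 1.681302, sinh(ωT) = 1.351583
x(T) = p + (x₀−p)·cosh(ωT) + (ẋ₀/ω)·sinh(ωT) ⇒ p·(1 − cosh) = x(T) − x₀·cosh − (ẋ₀/ω)·sinh
numerator   = 1.7790 − (0.5746)·1.681302 − (2.2647/3.1431)·1.351583 = -0.160933
denominator = 1 − 1.681302 = -0.681302
p = -0.160933 / -0.681302 = 0.2362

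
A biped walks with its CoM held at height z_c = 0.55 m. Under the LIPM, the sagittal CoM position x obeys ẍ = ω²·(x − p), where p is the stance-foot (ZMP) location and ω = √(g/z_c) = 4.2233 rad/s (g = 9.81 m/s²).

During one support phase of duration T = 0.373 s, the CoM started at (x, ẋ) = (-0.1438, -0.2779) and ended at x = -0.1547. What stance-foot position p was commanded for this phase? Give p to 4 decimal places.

p = -0.2368

ωT = 4.2233·0.373 = 1.575291; cosh(ωT) = 2.519547, sinh(ωT) = 2.312600
x(T) = p + (x₀−p)·cosh(ωT) + (ẋ₀/ω)·sinh(ωT) ⇒ p·(1 − cosh) = x(T) − x₀·cosh − (ẋ₀/ω)·sinh
numerator   = -0.1547 − (-0.1438)·2.519547 − (-0.2779/4.2233)·2.312600 = 0.359784
denominator = 1 − 2.519547 = -1.519547
p = 0.359784 / -1.519547 = -0.2368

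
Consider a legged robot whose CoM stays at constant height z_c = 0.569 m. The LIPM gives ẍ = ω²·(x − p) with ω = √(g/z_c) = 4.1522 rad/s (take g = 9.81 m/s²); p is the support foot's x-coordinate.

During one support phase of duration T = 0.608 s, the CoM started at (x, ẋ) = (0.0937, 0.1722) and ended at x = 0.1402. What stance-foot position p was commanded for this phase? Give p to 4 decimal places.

ωT = 4.1522·0.608 = 2.524538; cosh(ωT) = 6.282608, sinh(ωT) = 6.202513
x(T) = p + (x₀−p)·cosh(ωT) + (ẋ₀/ω)·sinh(ωT) ⇒ p·(1 − cosh) = x(T) − x₀·cosh − (ẋ₀/ω)·sinh
numerator   = 0.1402 − (0.0937)·6.282608 − (0.1722/4.1522)·6.202513 = -0.705711
denominator = 1 − 6.282608 = -5.282608
p = -0.705711 / -5.282608 = 0.1336

p = 0.1336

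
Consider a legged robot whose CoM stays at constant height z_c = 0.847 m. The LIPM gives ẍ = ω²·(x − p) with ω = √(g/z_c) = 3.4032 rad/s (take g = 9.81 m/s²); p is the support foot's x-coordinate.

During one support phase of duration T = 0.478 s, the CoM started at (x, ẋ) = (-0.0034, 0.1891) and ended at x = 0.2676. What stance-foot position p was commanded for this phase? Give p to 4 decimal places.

ωT = 3.4032·0.478 = 1.626730; cosh(ωT) = 2.641891, sinh(ωT) = 2.445319
x(T) = p + (x₀−p)·cosh(ωT) + (ẋ₀/ω)·sinh(ωT) ⇒ p·(1 − cosh) = x(T) − x₀·cosh − (ẋ₀/ω)·sinh
numerator   = 0.2676 − (-0.0034)·2.641891 − (0.1891/3.4032)·2.445319 = 0.140707
denominator = 1 − 2.641891 = -1.641891
p = 0.140707 / -1.641891 = -0.0857

p = -0.0857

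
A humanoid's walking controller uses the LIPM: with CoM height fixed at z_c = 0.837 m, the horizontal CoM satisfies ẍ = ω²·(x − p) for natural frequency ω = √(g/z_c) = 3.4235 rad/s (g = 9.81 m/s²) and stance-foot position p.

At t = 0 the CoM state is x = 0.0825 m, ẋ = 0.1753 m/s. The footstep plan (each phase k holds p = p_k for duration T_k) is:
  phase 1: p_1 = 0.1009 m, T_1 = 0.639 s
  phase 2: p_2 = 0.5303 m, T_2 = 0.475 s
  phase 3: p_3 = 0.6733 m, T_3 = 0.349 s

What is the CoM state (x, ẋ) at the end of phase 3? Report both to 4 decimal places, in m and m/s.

x = -0.7477, ẋ = -4.6273

phase 1: p=0.1009, T=0.639, ωT=2.187617, cosh=4.513063, sinh=4.400879; start (x,ẋ)=(0.082500, 0.175300) → end (x,ẋ)=(0.243206, 0.513918)
phase 2: p=0.5303, T=0.475, ωT=1.626162, cosh=2.640505, sinh=2.443822; start (x,ẋ)=(0.243206, 0.513918) → end (x,ẋ)=(0.139081, -1.044945)
phase 3: p=0.6733, T=0.349, ωT=1.194802, cosh=1.802833, sinh=1.500069; start (x,ẋ)=(0.139081, -1.044945) → end (x,ẋ)=(-0.747669, -4.627334)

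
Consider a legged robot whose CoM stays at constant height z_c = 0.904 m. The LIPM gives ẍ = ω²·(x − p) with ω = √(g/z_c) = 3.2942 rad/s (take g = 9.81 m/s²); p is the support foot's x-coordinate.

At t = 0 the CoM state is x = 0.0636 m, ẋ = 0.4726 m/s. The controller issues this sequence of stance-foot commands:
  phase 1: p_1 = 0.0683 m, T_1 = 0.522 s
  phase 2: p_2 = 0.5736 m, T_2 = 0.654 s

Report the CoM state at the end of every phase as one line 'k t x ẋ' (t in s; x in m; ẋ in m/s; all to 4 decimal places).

phase 1: p=0.0683, T=0.522, ωT=1.719572, cosh=2.880642, sinh=2.701499; start (x,ẋ)=(0.063600, 0.472600) → end (x,ẋ)=(0.442330, 1.319565)
phase 2: p=0.5736, T=0.654, ωT=2.154407, cosh=4.369373, sinh=4.253401; start (x,ẋ)=(0.442330, 1.319565) → end (x,ẋ)=(1.703825, 3.926368)

1 0.5220 0.4423 1.3196
2 1.1760 1.7038 3.9264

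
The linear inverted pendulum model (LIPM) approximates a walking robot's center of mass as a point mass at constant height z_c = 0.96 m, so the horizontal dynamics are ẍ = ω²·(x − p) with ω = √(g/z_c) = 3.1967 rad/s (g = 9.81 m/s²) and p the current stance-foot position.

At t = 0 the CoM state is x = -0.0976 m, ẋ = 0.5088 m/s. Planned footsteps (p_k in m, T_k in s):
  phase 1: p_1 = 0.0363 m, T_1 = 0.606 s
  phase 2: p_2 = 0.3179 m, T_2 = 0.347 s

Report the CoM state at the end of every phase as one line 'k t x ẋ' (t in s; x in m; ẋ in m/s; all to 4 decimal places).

phase 1: p=0.0363, T=0.606, ωT=1.937200, cosh=3.541701, sinh=3.397594; start (x,ẋ)=(-0.097600, 0.508800) → end (x,ẋ)=(0.102841, 0.347718)
phase 2: p=0.3179, T=0.347, ωT=1.109255, cosh=1.680951, sinh=1.351147; start (x,ẋ)=(0.102841, 0.347718) → end (x,ẋ)=(0.103366, -0.344387)

1 0.6060 0.1028 0.3477
2 0.9530 0.1034 -0.3444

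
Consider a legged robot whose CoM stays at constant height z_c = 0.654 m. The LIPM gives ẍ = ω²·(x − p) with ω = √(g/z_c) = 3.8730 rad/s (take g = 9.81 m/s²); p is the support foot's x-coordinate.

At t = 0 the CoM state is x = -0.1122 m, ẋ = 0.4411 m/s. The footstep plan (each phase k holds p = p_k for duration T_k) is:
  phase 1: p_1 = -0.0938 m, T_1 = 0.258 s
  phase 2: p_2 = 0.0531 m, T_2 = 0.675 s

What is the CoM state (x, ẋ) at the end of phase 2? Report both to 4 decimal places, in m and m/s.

phase 1: p=-0.0938, T=0.258, ωT=0.999234, cosh=1.542181, sinh=1.174020; start (x,ẋ)=(-0.112200, 0.441100) → end (x,ẋ)=(0.011534, 0.596592)
phase 2: p=0.0531, T=0.675, ωT=2.614275, cosh=6.865266, sinh=6.792045; start (x,ẋ)=(0.011534, 0.596592) → end (x,ẋ)=(0.813977, 3.002347)

x = 0.8140, ẋ = 3.0023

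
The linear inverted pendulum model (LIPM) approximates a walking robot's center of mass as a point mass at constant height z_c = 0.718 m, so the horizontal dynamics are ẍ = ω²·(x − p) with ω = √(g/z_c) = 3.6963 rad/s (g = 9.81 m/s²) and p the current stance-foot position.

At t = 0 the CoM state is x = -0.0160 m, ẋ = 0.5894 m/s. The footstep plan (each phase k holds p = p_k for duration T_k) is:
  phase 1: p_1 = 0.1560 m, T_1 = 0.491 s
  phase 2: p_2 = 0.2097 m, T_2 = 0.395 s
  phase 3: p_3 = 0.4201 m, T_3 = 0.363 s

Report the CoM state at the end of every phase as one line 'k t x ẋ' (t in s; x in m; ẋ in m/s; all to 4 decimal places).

1 0.4910 0.0905 -0.0426
2 0.8860 -0.0843 -0.9941
3 1.2490 -1.0899 -5.3539

phase 1: p=0.1560, T=0.491, ωT=1.814883, cosh=3.151608, sinh=2.988751; start (x,ẋ)=(-0.016000, 0.589400) → end (x,ẋ)=(0.090500, -0.042581)
phase 2: p=0.2097, T=0.395, ωT=1.460039, cosh=2.269176, sinh=2.036949; start (x,ẋ)=(0.090500, -0.042581) → end (x,ẋ)=(-0.084252, -0.994103)
phase 3: p=0.4201, T=0.363, ωT=1.341757, cosh=2.043573, sinh=1.782187; start (x,ẋ)=(-0.084252, -0.994103) → end (x,ẋ)=(-1.089890, -5.353935)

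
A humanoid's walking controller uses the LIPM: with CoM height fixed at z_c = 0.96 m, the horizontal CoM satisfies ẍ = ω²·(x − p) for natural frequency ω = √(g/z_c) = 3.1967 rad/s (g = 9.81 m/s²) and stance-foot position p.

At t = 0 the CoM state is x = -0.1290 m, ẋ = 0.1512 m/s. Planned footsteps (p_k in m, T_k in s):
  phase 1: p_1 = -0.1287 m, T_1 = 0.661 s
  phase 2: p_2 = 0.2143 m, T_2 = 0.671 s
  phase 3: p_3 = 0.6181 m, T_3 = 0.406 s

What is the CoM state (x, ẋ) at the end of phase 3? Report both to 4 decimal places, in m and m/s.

x = 0.5348, ẋ = 0.1219

phase 1: p=-0.1287, T=0.661, ωT=2.113019, cosh=4.197025, sinh=4.076153; start (x,ẋ)=(-0.129000, 0.151200) → end (x,ẋ)=(0.062838, 0.630681)
phase 2: p=0.2143, T=0.671, ωT=2.144986, cosh=4.329494, sinh=4.212425; start (x,ẋ)=(0.062838, 0.630681) → end (x,ẋ)=(0.389621, 0.690964)
phase 3: p=0.6181, T=0.406, ωT=1.297860, cosh=1.967285, sinh=1.694169; start (x,ẋ)=(0.389621, 0.690964) → end (x,ẋ)=(0.534809, 0.121935)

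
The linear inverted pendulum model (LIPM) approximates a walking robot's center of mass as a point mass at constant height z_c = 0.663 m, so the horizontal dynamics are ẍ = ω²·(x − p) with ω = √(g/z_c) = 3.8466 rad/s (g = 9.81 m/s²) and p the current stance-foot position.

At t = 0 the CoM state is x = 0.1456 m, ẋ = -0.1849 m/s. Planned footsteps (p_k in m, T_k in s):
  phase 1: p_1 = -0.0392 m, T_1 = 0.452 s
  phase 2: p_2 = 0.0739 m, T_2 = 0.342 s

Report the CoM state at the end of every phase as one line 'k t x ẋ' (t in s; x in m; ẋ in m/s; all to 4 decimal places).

1 0.4520 0.3702 1.4175
2 0.7940 1.3031 4.8028

phase 1: p=-0.0392, T=0.452, ωT=1.738663, cosh=2.932744, sinh=2.756989; start (x,ẋ)=(0.145600, -0.184900) → end (x,ẋ)=(0.370247, 1.417546)
phase 2: p=0.0739, T=0.342, ωT=1.315537, cosh=1.997541, sinh=1.729211; start (x,ẋ)=(0.370247, 1.417546) → end (x,ẋ)=(1.303113, 4.802782)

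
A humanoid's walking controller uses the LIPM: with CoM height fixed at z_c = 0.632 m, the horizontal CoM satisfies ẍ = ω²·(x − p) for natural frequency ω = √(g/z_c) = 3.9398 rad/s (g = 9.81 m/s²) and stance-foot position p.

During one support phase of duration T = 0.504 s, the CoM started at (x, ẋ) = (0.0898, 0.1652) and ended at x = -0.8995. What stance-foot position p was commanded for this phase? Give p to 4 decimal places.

p = 0.5101

ωT = 3.9398·0.504 = 1.985659; cosh(ωT) = 3.710569, sinh(ωT) = 3.573279
x(T) = p + (x₀−p)·cosh(ωT) + (ẋ₀/ω)·sinh(ωT) ⇒ p·(1 − cosh) = x(T) − x₀·cosh − (ẋ₀/ω)·sinh
numerator   = -0.8995 − (0.0898)·3.710569 − (0.1652/3.9398)·3.573279 = -1.382540
denominator = 1 − 3.710569 = -2.710569
p = -1.382540 / -2.710569 = 0.5101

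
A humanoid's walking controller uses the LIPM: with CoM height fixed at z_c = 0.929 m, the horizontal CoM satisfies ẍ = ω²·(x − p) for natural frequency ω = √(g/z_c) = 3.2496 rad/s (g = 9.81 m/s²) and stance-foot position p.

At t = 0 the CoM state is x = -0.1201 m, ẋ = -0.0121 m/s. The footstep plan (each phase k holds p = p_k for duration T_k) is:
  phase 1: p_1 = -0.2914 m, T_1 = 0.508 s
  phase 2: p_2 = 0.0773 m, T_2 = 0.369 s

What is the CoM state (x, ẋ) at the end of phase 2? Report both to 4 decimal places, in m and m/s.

x = 0.8636, ẋ = 2.8836

phase 1: p=-0.2914, T=0.508, ωT=1.650797, cosh=2.701514, sinh=2.509617; start (x,ẋ)=(-0.120100, -0.012100) → end (x,ẋ)=(0.162025, 1.364306)
phase 2: p=0.0773, T=0.369, ωT=1.199102, cosh=1.809301, sinh=1.507837; start (x,ẋ)=(0.162025, 1.364306) → end (x,ẋ)=(0.863640, 2.883580)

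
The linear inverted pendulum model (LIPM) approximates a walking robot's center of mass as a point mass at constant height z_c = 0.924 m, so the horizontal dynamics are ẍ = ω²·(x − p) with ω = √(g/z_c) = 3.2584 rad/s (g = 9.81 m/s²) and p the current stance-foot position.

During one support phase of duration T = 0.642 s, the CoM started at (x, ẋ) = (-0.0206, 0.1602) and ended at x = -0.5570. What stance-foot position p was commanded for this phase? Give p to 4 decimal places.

ωT = 3.2584·0.642 = 2.091893; cosh(ωT) = 4.111843, sinh(ωT) = 3.988390
x(T) = p + (x₀−p)·cosh(ωT) + (ẋ₀/ω)·sinh(ωT) ⇒ p·(1 − cosh) = x(T) − x₀·cosh − (ẋ₀/ω)·sinh
numerator   = -0.5570 − (-0.0206)·4.111843 − (0.1602/3.2584)·3.988390 = -0.668386
denominator = 1 − 4.111843 = -3.111843
p = -0.668386 / -3.111843 = 0.2148

p = 0.2148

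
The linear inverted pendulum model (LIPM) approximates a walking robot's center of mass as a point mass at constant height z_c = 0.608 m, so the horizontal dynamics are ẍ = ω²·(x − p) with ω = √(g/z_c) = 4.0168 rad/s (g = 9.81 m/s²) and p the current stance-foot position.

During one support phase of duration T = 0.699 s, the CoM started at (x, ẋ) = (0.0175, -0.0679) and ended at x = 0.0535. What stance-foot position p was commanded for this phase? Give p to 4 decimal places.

ωT = 4.0168·0.699 = 2.807743; cosh(ωT) = 8.316408, sinh(ωT) = 8.256067
x(T) = p + (x₀−p)·cosh(ωT) + (ẋ₀/ω)·sinh(ωT) ⇒ p·(1 − cosh) = x(T) − x₀·cosh − (ẋ₀/ω)·sinh
numerator   = 0.0535 − (0.0175)·8.316408 − (-0.0679/4.0168)·8.256067 = 0.047523
denominator = 1 − 8.316408 = -7.316408
p = 0.047523 / -7.316408 = -0.0065

p = -0.0065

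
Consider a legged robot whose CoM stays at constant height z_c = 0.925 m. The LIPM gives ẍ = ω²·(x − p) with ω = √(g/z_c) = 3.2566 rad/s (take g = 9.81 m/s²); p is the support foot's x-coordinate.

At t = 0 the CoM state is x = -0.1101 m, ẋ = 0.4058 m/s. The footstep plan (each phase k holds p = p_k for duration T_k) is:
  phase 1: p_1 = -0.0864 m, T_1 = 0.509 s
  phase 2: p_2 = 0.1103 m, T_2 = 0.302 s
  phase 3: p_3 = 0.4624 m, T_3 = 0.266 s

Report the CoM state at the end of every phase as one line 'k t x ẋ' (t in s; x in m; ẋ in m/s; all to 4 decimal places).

1 0.5090 0.1642 0.9081
2 0.8110 0.5131 1.5857
3 1.0770 1.0099 2.3803

phase 1: p=-0.0864, T=0.509, ωT=1.657609, cosh=2.718674, sinh=2.528079; start (x,ẋ)=(-0.110100, 0.405800) → end (x,ẋ)=(0.164188, 0.908117)
phase 2: p=0.1103, T=0.302, ωT=0.983493, cosh=1.523891, sinh=1.149889; start (x,ẋ)=(0.164188, 0.908117) → end (x,ẋ)=(0.513070, 1.585666)
phase 3: p=0.4624, T=0.266, ωT=0.866256, cosh=1.399257, sinh=0.978733; start (x,ẋ)=(0.513070, 1.585666) → end (x,ẋ)=(1.009854, 2.380257)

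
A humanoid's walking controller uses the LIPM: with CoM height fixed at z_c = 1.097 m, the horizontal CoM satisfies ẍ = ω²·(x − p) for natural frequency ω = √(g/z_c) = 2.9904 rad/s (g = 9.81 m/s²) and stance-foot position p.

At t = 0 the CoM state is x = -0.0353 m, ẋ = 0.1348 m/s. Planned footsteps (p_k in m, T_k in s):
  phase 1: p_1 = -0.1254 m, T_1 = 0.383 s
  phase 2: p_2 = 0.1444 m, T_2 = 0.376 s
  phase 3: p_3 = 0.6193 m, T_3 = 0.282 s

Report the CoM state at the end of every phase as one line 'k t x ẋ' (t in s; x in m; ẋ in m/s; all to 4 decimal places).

1 0.3830 0.0942 0.6139
2 0.7590 0.3417 0.8381
3 1.0410 0.5023 0.3681

phase 1: p=-0.1254, T=0.383, ωT=1.145323, cosh=1.730789, sinh=1.412668; start (x,ẋ)=(-0.035300, 0.134800) → end (x,ẋ)=(0.094224, 0.613933)
phase 2: p=0.1444, T=0.376, ωT=1.124390, cosh=1.701595, sinh=1.376745; start (x,ẋ)=(0.094224, 0.613933) → end (x,ẋ)=(0.341668, 0.838088)
phase 3: p=0.6193, T=0.282, ωT=0.843293, cosh=1.377149, sinh=0.946858; start (x,ẋ)=(0.341668, 0.838088) → end (x,ẋ)=(0.502325, 0.368061)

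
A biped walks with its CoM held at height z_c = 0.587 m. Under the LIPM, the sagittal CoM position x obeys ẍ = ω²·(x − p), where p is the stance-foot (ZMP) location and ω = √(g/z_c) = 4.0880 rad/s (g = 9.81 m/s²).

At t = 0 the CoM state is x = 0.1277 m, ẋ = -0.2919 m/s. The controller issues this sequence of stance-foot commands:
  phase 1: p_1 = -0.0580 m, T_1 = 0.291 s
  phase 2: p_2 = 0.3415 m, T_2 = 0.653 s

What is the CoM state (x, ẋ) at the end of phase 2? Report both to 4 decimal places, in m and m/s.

x = 0.1576, ẋ = -0.6609

phase 1: p=-0.0580, T=0.291, ωT=1.189608, cosh=1.795067, sinh=1.490726; start (x,ẋ)=(0.127700, -0.291900) → end (x,ẋ)=(0.168900, 0.607692)
phase 2: p=0.3415, T=0.653, ωT=2.669464, cosh=7.250760, sinh=7.181471; start (x,ẋ)=(0.168900, 0.607692) → end (x,ẋ)=(0.157563, -0.660937)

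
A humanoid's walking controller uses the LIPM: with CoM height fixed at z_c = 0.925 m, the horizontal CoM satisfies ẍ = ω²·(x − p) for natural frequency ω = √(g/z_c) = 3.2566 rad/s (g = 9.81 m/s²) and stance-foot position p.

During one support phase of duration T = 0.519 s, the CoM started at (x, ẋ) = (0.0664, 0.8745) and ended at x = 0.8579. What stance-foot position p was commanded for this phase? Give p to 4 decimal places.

ωT = 3.2566·0.519 = 1.690175; cosh(ωT) = 2.802459, sinh(ωT) = 2.617972
x(T) = p + (x₀−p)·cosh(ωT) + (ẋ₀/ω)·sinh(ωT) ⇒ p·(1 − cosh) = x(T) − x₀·cosh − (ẋ₀/ω)·sinh
numerator   = 0.8579 − (0.0664)·2.802459 − (0.8745/3.2566)·2.617972 = -0.031192
denominator = 1 − 2.802459 = -1.802459
p = -0.031192 / -1.802459 = 0.0173

p = 0.0173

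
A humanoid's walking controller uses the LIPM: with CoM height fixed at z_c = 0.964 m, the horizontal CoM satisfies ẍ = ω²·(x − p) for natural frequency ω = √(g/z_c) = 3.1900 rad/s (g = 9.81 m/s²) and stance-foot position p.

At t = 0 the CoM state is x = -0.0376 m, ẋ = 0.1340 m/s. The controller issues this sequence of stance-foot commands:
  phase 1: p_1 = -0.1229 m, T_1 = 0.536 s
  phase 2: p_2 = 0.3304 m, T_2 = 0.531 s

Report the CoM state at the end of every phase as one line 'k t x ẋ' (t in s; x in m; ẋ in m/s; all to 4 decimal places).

phase 1: p=-0.1229, T=0.536, ωT=1.709840, cosh=2.854486, sinh=2.673591; start (x,ẋ)=(-0.037600, 0.134000) → end (x,ẋ)=(0.232895, 1.110004)
phase 2: p=0.3304, T=0.531, ωT=1.693890, cosh=2.812203, sinh=2.628400; start (x,ẋ)=(0.232895, 1.110004) → end (x,ẋ)=(0.970784, 2.304019)

1 0.5360 0.2329 1.1100
2 1.0670 0.9708 2.3040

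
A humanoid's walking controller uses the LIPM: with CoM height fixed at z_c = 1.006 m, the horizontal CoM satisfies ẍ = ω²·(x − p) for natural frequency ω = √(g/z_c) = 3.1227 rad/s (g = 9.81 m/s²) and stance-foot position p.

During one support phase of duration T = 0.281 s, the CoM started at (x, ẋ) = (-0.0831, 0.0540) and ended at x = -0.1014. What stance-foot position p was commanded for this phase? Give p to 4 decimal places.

p = 0.0034

ωT = 3.1227·0.281 = 0.877479; cosh(ωT) = 1.410329, sinh(ωT) = 0.994499
x(T) = p + (x₀−p)·cosh(ωT) + (ẋ₀/ω)·sinh(ωT) ⇒ p·(1 − cosh) = x(T) − x₀·cosh − (ẋ₀/ω)·sinh
numerator   = -0.1014 − (-0.0831)·1.410329 − (0.0540/3.1227)·0.994499 = -0.001399
denominator = 1 − 1.410329 = -0.410329
p = -0.001399 / -0.410329 = 0.0034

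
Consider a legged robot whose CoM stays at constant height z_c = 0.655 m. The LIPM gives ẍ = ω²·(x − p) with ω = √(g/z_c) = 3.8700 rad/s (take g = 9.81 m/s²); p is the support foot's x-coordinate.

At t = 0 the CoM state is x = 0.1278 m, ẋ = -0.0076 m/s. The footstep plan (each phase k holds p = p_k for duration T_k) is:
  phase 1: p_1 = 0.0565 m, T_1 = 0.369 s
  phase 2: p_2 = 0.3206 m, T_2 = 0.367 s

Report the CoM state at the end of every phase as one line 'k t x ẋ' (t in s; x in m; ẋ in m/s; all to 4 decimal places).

phase 1: p=0.0565, T=0.369, ωT=1.428030, cosh=2.205128, sinh=1.965347; start (x,ẋ)=(0.127800, -0.007600) → end (x,ẋ)=(0.209866, 0.525541)
phase 2: p=0.3206, T=0.367, ωT=1.420290, cosh=2.189982, sinh=1.948338; start (x,ẋ)=(0.209866, 0.525541) → end (x,ẋ)=(0.342677, 0.315984)

1 0.3690 0.2099 0.5255
2 0.7360 0.3427 0.3160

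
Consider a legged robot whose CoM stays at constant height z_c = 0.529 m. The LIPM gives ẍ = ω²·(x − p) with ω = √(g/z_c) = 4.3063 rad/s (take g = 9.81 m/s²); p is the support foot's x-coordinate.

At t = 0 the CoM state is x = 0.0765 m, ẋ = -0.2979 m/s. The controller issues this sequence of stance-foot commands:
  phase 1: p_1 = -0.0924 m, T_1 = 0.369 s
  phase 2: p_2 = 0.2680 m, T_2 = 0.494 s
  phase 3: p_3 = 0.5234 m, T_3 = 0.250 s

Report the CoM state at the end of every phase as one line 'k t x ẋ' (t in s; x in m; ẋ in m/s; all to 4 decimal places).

phase 1: p=-0.0924, T=0.369, ωT=1.589025, cosh=2.551547, sinh=2.347422; start (x,ẋ)=(0.076500, -0.297900) → end (x,ẋ)=(0.176167, 0.947254)
phase 2: p=0.2680, T=0.494, ωT=2.127312, cosh=4.255718, sinh=4.136561; start (x,ẋ)=(0.176167, 0.947254) → end (x,ẋ)=(0.787101, 2.395400)
phase 3: p=0.5234, T=0.250, ωT=1.076575, cosh=1.637686, sinh=1.296925; start (x,ẋ)=(0.787101, 2.395400) → end (x,ẋ)=(1.676681, 5.395671)

1 0.3690 0.1762 0.9473
2 0.8630 0.7871 2.3954
3 1.1130 1.6767 5.3957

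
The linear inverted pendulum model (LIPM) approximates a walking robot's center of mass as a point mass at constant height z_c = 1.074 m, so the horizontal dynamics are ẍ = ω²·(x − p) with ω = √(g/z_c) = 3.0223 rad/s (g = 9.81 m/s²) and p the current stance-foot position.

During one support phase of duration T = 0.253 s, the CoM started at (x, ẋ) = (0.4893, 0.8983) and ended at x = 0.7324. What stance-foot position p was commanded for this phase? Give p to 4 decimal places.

p = 0.5120

ωT = 3.0223·0.253 = 0.764642; cosh(ωT) = 1.306863, sinh(ωT) = 0.841362
x(T) = p + (x₀−p)·cosh(ωT) + (ẋ₀/ω)·sinh(ωT) ⇒ p·(1 − cosh) = x(T) − x₀·cosh − (ẋ₀/ω)·sinh
numerator   = 0.7324 − (0.4893)·1.306863 − (0.8983/3.0223)·0.841362 = -0.157121
denominator = 1 − 1.306863 = -0.306863
p = -0.157121 / -0.306863 = 0.5120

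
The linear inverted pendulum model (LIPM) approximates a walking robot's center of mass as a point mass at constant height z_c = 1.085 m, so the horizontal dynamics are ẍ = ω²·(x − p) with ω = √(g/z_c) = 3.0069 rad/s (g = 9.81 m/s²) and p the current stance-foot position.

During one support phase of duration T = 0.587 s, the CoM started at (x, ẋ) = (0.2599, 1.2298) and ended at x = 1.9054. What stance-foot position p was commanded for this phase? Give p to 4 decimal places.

ωT = 3.0069·0.587 = 1.765050; cosh(ωT) = 3.006522, sinh(ωT) = 2.835344
x(T) = p + (x₀−p)·cosh(ωT) + (ẋ₀/ω)·sinh(ωT) ⇒ p·(1 − cosh) = x(T) − x₀·cosh − (ẋ₀/ω)·sinh
numerator   = 1.9054 − (0.2599)·3.006522 − (1.2298/3.0069)·2.835344 = -0.035630
denominator = 1 − 3.006522 = -2.006522
p = -0.035630 / -2.006522 = 0.0178

p = 0.0178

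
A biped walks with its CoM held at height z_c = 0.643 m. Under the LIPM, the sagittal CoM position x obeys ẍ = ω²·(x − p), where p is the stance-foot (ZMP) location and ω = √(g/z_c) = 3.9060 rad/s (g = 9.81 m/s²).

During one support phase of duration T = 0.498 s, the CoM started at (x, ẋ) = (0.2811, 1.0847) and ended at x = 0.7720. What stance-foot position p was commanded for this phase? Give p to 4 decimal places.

ωT = 3.9060·0.498 = 1.945188; cosh(ωT) = 3.568954, sinh(ωT) = 3.425993
x(T) = p + (x₀−p)·cosh(ωT) + (ẋ₀/ω)·sinh(ωT) ⇒ p·(1 − cosh) = x(T) − x₀·cosh − (ẋ₀/ω)·sinh
numerator   = 0.7720 − (0.2811)·3.568954 − (1.0847/3.9060)·3.425993 = -1.182634
denominator = 1 − 3.568954 = -2.568954
p = -1.182634 / -2.568954 = 0.4604

p = 0.4604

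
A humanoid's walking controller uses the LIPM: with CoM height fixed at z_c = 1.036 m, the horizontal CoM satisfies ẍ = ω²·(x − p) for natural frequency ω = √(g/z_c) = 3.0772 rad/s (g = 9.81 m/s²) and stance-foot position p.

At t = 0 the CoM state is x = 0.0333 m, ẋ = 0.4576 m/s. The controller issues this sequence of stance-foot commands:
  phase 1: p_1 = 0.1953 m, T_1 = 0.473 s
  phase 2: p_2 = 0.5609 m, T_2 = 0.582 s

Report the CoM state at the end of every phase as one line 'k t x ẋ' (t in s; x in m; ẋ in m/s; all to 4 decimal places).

phase 1: p=0.1953, T=0.473, ωT=1.455516, cosh=2.259987, sinh=2.026707; start (x,ẋ)=(0.033300, 0.457600) → end (x,ẋ)=(0.130567, 0.023844)
phase 2: p=0.5609, T=0.582, ωT=1.790930, cosh=3.080916, sinh=2.914111; start (x,ẋ)=(0.130567, 0.023844) → end (x,ẋ)=(-0.742340, -3.785468)

1 0.4730 0.1306 0.0238
2 1.0550 -0.7423 -3.7855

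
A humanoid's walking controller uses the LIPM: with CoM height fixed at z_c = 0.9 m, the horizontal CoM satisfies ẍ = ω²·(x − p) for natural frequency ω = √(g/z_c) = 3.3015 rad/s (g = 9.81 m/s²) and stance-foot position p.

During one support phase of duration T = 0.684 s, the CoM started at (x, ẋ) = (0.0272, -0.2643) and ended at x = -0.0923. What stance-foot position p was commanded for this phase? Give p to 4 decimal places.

ωT = 3.3015·0.684 = 2.258226; cosh(ωT) = 4.835320, sinh(ωT) = 4.730784
x(T) = p + (x₀−p)·cosh(ωT) + (ẋ₀/ω)·sinh(ωT) ⇒ p·(1 − cosh) = x(T) − x₀·cosh − (ẋ₀/ω)·sinh
numerator   = -0.0923 − (0.0272)·4.835320 − (-0.2643/3.3015)·4.730784 = 0.154900
denominator = 1 − 4.835320 = -3.835320
p = 0.154900 / -3.835320 = -0.0404

p = -0.0404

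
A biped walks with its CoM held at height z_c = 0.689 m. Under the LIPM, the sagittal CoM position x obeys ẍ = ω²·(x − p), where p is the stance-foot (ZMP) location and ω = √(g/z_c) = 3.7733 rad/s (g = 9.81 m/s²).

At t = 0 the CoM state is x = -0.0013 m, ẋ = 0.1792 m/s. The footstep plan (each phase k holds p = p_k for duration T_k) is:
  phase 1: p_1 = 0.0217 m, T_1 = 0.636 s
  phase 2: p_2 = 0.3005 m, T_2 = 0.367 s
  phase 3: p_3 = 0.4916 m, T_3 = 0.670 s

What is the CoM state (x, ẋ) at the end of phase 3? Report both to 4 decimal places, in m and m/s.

phase 1: p=0.0217, T=0.636, ωT=2.399819, cosh=5.555957, sinh=5.465222; start (x,ẋ)=(-0.001300, 0.179200) → end (x,ẋ)=(0.153465, 0.521323)
phase 2: p=0.3005, T=0.367, ωT=1.384801, cosh=2.122203, sinh=1.871829; start (x,ẋ)=(0.153465, 0.521323) → end (x,ẋ)=(0.247076, 0.067850)
phase 3: p=0.4916, T=0.670, ωT=2.528111, cosh=6.304812, sinh=6.225003; start (x,ẋ)=(0.247076, 0.067850) → end (x,ẋ)=(-0.938143, -5.315795)

x = -0.9381, ẋ = -5.3158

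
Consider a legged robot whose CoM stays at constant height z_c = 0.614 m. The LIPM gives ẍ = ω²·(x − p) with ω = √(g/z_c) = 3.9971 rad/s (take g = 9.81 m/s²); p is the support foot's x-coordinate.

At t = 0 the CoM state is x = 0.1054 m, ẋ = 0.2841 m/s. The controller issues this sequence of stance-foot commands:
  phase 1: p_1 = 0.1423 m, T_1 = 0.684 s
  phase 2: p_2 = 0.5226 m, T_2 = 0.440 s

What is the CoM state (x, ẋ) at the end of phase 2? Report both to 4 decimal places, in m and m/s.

phase 1: p=0.1423, T=0.684, ωT=2.734016, cosh=7.729776, sinh=7.664818; start (x,ẋ)=(0.105400, 0.284100) → end (x,ẋ)=(0.401860, 1.065522)
phase 2: p=0.5226, T=0.440, ωT=1.758724, cosh=2.988645, sinh=2.816380; start (x,ẋ)=(0.401860, 1.065522) → end (x,ẋ)=(0.912524, 1.825255)

x = 0.9125, ẋ = 1.8253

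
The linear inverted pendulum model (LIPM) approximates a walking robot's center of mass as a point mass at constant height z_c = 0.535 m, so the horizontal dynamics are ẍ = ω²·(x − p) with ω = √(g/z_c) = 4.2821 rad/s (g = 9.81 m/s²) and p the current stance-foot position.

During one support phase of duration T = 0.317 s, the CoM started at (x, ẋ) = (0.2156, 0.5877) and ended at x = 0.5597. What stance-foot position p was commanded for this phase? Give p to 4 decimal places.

p = 0.1269

ωT = 4.2821·0.317 = 1.357426; cosh(ωT) = 2.071749, sinh(ωT) = 1.814427
x(T) = p + (x₀−p)·cosh(ωT) + (ẋ₀/ω)·sinh(ωT) ⇒ p·(1 − cosh) = x(T) − x₀·cosh − (ẋ₀/ω)·sinh
numerator   = 0.5597 − (0.2156)·2.071749 − (0.5877/4.2821)·1.814427 = -0.135992
denominator = 1 − 2.071749 = -1.071749
p = -0.135992 / -1.071749 = 0.1269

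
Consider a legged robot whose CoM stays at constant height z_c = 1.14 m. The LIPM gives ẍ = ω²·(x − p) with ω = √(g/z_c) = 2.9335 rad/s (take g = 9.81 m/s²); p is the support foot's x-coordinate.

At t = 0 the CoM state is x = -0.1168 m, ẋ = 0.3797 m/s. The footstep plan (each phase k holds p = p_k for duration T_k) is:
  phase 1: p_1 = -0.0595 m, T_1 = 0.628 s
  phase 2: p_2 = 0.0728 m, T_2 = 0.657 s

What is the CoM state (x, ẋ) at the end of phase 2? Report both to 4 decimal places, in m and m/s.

x = 1.1704, ẋ = 3.2890

phase 1: p=-0.0595, T=0.628, ωT=1.842238, cosh=3.234554, sinh=3.076092; start (x,ẋ)=(-0.116800, 0.379700) → end (x,ẋ)=(0.153317, 0.711101)
phase 2: p=0.0728, T=0.657, ωT=1.927310, cosh=3.508269, sinh=3.362730; start (x,ẋ)=(0.153317, 0.711101) → end (x,ẋ)=(1.170423, 3.288995)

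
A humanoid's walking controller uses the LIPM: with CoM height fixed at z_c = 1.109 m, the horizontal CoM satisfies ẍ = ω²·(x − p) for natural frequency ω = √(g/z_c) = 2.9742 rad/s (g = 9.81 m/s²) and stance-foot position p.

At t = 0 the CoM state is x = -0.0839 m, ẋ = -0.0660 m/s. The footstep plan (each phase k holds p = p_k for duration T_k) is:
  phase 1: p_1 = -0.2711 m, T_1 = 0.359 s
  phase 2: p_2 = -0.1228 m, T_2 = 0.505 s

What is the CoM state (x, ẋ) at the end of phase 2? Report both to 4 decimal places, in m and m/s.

phase 1: p=-0.2711, T=0.359, ωT=1.067738, cosh=1.626289, sinh=1.282503; start (x,ẋ)=(-0.083900, -0.066000) → end (x,ẋ)=(0.004881, 0.606725)
phase 2: p=-0.1228, T=0.505, ωT=1.501971, cosh=2.356611, sinh=2.133920; start (x,ẋ)=(0.004881, 0.606725) → end (x,ẋ)=(0.613406, 2.240170)

x = 0.6134, ẋ = 2.2402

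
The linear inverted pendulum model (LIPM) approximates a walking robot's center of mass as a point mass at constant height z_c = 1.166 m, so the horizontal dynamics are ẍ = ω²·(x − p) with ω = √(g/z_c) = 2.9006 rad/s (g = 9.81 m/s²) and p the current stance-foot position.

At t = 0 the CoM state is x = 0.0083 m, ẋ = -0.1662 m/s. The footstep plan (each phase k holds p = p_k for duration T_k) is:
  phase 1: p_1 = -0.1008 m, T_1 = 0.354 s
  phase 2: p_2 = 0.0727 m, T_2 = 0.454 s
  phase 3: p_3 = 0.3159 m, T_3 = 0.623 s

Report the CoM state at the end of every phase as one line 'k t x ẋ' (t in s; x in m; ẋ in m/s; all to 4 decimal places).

phase 1: p=-0.1008, T=0.354, ωT=1.026812, cosh=1.575149, sinh=1.217002; start (x,ẋ)=(0.008300, -0.166200) → end (x,ẋ)=(0.001316, 0.123337)
phase 2: p=0.0727, T=0.454, ωT=1.316872, cosh=1.999852, sinh=1.731880; start (x,ẋ)=(0.001316, 0.123337) → end (x,ẋ)=(0.003585, -0.111939)
phase 3: p=0.3159, T=0.623, ωT=1.807074, cosh=3.128363, sinh=2.964230; start (x,ẋ)=(0.003585, -0.111939) → end (x,ẋ)=(-0.775529, -3.035483)

1 0.3540 0.0013 0.1233
2 0.8080 0.0036 -0.1119
3 1.4310 -0.7755 -3.0355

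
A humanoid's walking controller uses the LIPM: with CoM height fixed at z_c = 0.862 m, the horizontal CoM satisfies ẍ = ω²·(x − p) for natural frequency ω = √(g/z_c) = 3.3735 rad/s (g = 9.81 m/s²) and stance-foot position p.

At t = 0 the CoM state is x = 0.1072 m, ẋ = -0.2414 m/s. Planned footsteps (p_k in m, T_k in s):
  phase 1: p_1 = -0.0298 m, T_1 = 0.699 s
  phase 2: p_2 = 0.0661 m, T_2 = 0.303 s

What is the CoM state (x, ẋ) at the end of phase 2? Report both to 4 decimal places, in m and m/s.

x = 0.8804, ẋ = 2.8395

phase 1: p=-0.0298, T=0.699, ωT=2.358076, cosh=5.332601, sinh=5.237999; start (x,ẋ)=(0.107200, -0.241400) → end (x,ẋ)=(0.325947, 1.133553)
phase 2: p=0.0661, T=0.303, ωT=1.022170, cosh=1.569517, sinh=1.209704; start (x,ẋ)=(0.325947, 1.133553) → end (x,ẋ)=(0.880415, 2.839550)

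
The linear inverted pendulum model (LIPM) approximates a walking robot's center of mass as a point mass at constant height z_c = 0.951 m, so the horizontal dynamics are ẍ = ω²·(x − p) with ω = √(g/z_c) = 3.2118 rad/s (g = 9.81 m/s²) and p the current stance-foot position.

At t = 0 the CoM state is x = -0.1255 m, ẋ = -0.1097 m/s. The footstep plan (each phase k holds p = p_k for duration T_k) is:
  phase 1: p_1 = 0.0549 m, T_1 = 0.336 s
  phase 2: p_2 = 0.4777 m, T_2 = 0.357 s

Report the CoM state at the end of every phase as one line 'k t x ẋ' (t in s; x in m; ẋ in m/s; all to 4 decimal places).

1 0.3360 -0.2856 -0.9339
2 0.6930 -1.2562 -5.0868

phase 1: p=0.0549, T=0.336, ωT=1.079165, cosh=1.641050, sinh=1.301171; start (x,ẋ)=(-0.125500, -0.109700) → end (x,ẋ)=(-0.285587, -0.933933)
phase 2: p=0.4777, T=0.357, ωT=1.146613, cosh=1.732612, sinh=1.414901; start (x,ẋ)=(-0.285587, -0.933933) → end (x,ẋ)=(-1.256208, -5.086810)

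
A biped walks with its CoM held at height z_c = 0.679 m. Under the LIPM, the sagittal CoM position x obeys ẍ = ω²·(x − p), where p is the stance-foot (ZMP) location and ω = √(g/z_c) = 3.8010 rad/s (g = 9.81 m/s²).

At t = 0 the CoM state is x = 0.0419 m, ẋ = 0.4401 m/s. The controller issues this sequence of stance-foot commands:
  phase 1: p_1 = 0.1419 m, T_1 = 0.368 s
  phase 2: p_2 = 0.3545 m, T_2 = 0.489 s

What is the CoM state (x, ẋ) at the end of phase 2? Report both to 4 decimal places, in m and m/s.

x = -0.1431, ẋ = -1.7338

phase 1: p=0.1419, T=0.368, ωT=1.398768, cosh=2.148554, sinh=1.901653; start (x,ẋ)=(0.041900, 0.440100) → end (x,ẋ)=(0.147228, 0.222760)
phase 2: p=0.3545, T=0.489, ωT=1.858689, cosh=3.285599, sinh=3.129722; start (x,ẋ)=(0.147228, 0.222760) → end (x,ẋ)=(-0.143093, -1.733821)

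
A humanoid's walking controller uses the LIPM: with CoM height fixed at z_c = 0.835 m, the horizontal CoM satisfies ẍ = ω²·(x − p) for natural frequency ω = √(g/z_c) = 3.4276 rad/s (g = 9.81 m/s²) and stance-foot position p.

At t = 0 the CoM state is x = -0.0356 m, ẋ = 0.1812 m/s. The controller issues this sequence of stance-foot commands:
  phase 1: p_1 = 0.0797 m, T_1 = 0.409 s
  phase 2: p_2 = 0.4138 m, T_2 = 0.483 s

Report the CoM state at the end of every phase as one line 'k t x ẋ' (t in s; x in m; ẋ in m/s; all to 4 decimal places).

1 0.4090 -0.0678 -0.3638
2 0.8920 -1.1608 -5.1512

phase 1: p=0.0797, T=0.409, ωT=1.401888, cosh=2.154498, sinh=1.908367; start (x,ẋ)=(-0.035600, 0.181200) → end (x,ẋ)=(-0.067828, -0.363796)
phase 2: p=0.4138, T=0.483, ωT=1.655531, cosh=2.713425, sinh=2.522434; start (x,ẋ)=(-0.067828, -0.363796) → end (x,ẋ)=(-1.160785, -5.151236)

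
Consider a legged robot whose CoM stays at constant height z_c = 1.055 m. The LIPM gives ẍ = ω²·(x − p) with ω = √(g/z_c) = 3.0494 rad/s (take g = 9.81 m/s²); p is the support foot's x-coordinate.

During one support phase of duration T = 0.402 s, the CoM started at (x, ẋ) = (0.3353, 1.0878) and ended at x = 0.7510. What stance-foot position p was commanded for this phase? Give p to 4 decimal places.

p = 0.4995

ωT = 3.0494·0.402 = 1.225859; cosh(ωT) = 1.850298, sinh(ωT) = 1.556793
x(T) = p + (x₀−p)·cosh(ωT) + (ẋ₀/ω)·sinh(ωT) ⇒ p·(1 − cosh) = x(T) − x₀·cosh − (ẋ₀/ω)·sinh
numerator   = 0.7510 − (0.3353)·1.850298 − (1.0878/3.0494)·1.556793 = -0.424753
denominator = 1 − 1.850298 = -0.850298
p = -0.424753 / -0.850298 = 0.4995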